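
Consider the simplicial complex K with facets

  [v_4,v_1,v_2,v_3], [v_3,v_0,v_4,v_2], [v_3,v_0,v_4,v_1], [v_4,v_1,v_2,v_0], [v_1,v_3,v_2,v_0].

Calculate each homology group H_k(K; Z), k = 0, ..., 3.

Order the vertices as v_0 < v_1 < v_2 < v_3 < v_4. Listing each simplex with vertices in this order, K has dimension 3 with simplices:

  0-simplices (5): [v_0], [v_1], [v_2], [v_3], [v_4]
  1-simplices (10): [v_0,v_1], [v_0,v_2], [v_0,v_3], [v_0,v_4], [v_1,v_2], [v_1,v_3], [v_1,v_4], [v_2,v_3], [v_2,v_4], [v_3,v_4]
  2-simplices (10): [v_0,v_1,v_2], [v_0,v_1,v_3], [v_0,v_1,v_4], [v_0,v_2,v_3], [v_0,v_2,v_4], [v_0,v_3,v_4], [v_1,v_2,v_3], [v_1,v_2,v_4], [v_1,v_3,v_4], [v_2,v_3,v_4]
  3-simplices (5): [v_0,v_1,v_2,v_3], [v_0,v_1,v_2,v_4], [v_0,v_1,v_3,v_4], [v_0,v_2,v_3,v_4], [v_1,v_2,v_3,v_4]

so the chain groups are C_0 ≅ Z^5, C_1 ≅ Z^10, C_2 ≅ Z^10, C_3 ≅ Z^5.

The boundary map ∂_1: C_1 → C_0 is given by ∂[p,q] = [q] − [p]. For instance
  ∂[v_0,v_1] = [v_1] − [v_0].
The resulting 5×10 matrix has rank 4, and its Smith normal form has invariant factors (1,1,1,1).

The boundary map ∂_2: C_2 → C_1 maps a triangle to the signed sum of its edges. For instance
  ∂[v_1,v_2,v_3] = [v_2,v_3] − [v_1,v_3] + [v_1,v_2],
  ∂[v_0,v_2,v_4] = [v_2,v_4] − [v_0,v_4] + [v_0,v_2].
The 10×10 boundary matrix has rank 6 and Smith normal form diag(1,1,1,1,1,1).

The boundary map ∂_3: C_3 → C_2 sends each 3-simplex σ to the alternating sum Σ_i (−1)^i (σ with its i-th vertex removed). For instance
  ∂[v_0,v_2,v_3,v_4] = [v_2,v_3,v_4] − [v_0,v_3,v_4] + [v_0,v_2,v_4] − [v_0,v_2,v_3],
  ∂[v_0,v_1,v_2,v_4] = [v_1,v_2,v_4] − [v_0,v_2,v_4] + [v_0,v_1,v_4] − [v_0,v_1,v_2].
The 10×5 boundary matrix has rank 4 and Smith normal form diag(1,1,1,1).

Reading off H_k = ker ∂_k / im ∂_{k+1}:

  H_0: rank C_0 − rank ∂_1 = 5 − 4 = 1, and the invariant factors of ∂_1 are all 1, so H_0 ≅ Z.
  H_1: rank ker ∂_1 − rank ∂_2 = (10 − 4) − 6 = 0, and the invariant factors of ∂_2 are all 1, so H_1 ≅ 0.
  H_2: rank ker ∂_2 − rank ∂_3 = (10 − 6) − 4 = 0, and the invariant factors of ∂_3 are all 1, so H_2 ≅ 0.
  H_3: rank ker ∂_3 − rank ∂_4 = (5 − 4) − 0 = 1, and there is no ∂_4, so H_3 ≅ Z.

As a check, the Euler characteristic is 5 − 10 + 10 − 5 = 0, which agrees with 1 − 0 + 0 − 1 = 0.

H_0 ≅ Z,  H_1 = 0,  H_2 = 0,  H_3 ≅ Z.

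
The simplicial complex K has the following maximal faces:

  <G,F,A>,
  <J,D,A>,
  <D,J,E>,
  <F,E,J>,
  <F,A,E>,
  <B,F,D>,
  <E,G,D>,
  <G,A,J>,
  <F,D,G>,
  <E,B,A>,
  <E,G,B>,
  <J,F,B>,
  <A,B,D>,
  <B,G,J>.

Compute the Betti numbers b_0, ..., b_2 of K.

b_0 = 1, b_1 = 2, b_2 = 1.

Order the vertices as A < B < D < E < F < G < J. Listing each simplex with vertices in this order, K has dimension 2 with simplices:

  0-simplices (7): A, B, D, E, F, G, J
  1-simplices (21): AB, AD, AE, AF, AG, AJ, BD, BE, BF, BG, BJ, DE, DF, DG, DJ, EF, EG, EJ, FG, FJ, GJ
  2-simplices (14): ABD, ABE, ADJ, AEF, AFG, AGJ, BDF, BEG, BFJ, BGJ, DEG, DEJ, DFG, EFJ

so the chain groups are C_0 ≅ Z^7, C_1 ≅ Z^21, C_2 ≅ Z^14.

The boundary map ∂_1: C_1 → C_0 maps an edge to its endpoints' difference, ∂[p,q] = q − p. For instance
  ∂EF = F − E.
As a 7×21 matrix over Z this has rank 6, with invariant factors (1,1,1,1,1,1).

The boundary map ∂_2: C_2 → C_1 acts by ∂[p,q,r] = [q,r] − [p,r] + [p,q]. For instance
  ∂EFJ = FJ − EJ + EF,
  ∂ABE = BE − AE + AB.
This gives a 21×14 integer matrix of rank 13; reducing to Smith normal form yields diagonal entries (1,1,1,1,1,1,1,1,1,1,1,1,1).

Computing H_k = (kernel of ∂_k) / (image of ∂_{k+1}):

  H_0: rank C_0 − rank ∂_1 = 7 − 6 = 1, and the invariant factors of ∂_1 are all 1, so H_0 ≅ Z.
  H_1: rank ker ∂_1 − rank ∂_2 = (21 − 6) − 13 = 2, and the invariant factors of ∂_2 are all 1, so H_1 ≅ Z^2.
  H_2: rank ker ∂_2 − rank ∂_3 = (14 − 13) − 0 = 1, and there is no ∂_3, so H_2 ≅ Z.

As a check, the Euler characteristic is 7 − 21 + 14 = 0, which agrees with 1 − 2 + 1 = 0.

Hence the Betti numbers are b_0 = 1, b_1 = 2, b_2 = 1.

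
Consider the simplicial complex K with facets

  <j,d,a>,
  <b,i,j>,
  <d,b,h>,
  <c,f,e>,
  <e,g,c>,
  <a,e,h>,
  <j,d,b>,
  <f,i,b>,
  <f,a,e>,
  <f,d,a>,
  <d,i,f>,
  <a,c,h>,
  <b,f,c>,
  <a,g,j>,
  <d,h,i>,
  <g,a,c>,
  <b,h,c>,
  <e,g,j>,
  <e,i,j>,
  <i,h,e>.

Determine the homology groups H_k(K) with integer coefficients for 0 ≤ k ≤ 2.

Take the total order a < b < c < d < e < f < g < h < i < j on the vertex set. Then K (dimension 2) consists of the simplices:

  0-simplices (10): a, b, c, d, e, f, g, h, i, j
  1-simplices (30): ac, ad, ae, af, ag, ah, aj, bc, bd, bf, bh, bi, bj, ce, cf, cg, ch, df, dh, di, dj, ef, eg, eh, ei, ej, fi, gj, hi, ij
  2-simplices (20): acg, ach, adf, adj, aef, aeh, agj, bcf, bch, bdh, bdj, bfi, bij, cef, ceg, dfi, dhi, egj, ehi, eij

so the chain groups are C_0 ≅ Z^10, C_1 ≅ Z^30, C_2 ≅ Z^20.

The boundary map ∂_1: C_1 → C_0 is given by ∂[p,q] = [q] − [p]. For instance
  ∂di = i − d.
The 10×30 boundary matrix has rank 9 and Smith normal form diag(1,1,1,1,1,1,1,1,1).

The boundary map ∂_2: C_2 → C_1 sends each 2-simplex [p,q,r] to [q,r] − [p,r] + [p,q]. For instance
  ∂agj = gj − aj + ag,
  ∂aeh = eh − ah + ae.
The resulting 30×20 matrix has rank 20, and its Smith normal form has invariant factors (1,1,1,1,1,1,1,1,1,1,1,1,1,1,1,1,1,1,1,2).

Computing H_k = (kernel of ∂_k) / (image of ∂_{k+1}):

  H_0: rank C_0 − rank ∂_1 = 10 − 9 = 1, and the invariant factors of ∂_1 are all 1, so H_0 ≅ Z.
  H_1: rank ker ∂_1 − rank ∂_2 = (30 − 9) − 20 = 1, and ∂_2 has invariant factor 2 > 1, so H_1 ≅ Z ⊕ Z/2Z.
  H_2: rank ker ∂_2 − rank ∂_3 = (20 − 20) − 0 = 0, and there is no ∂_3, so H_2 ≅ 0.

As a check, the Euler characteristic is 10 − 30 + 20 = 0, which agrees with 1 − 1 + 0 = 0.
(K is a triangulation of the Klein bottle.)

H_0 ≅ Z,  H_1 ≅ Z ⊕ Z/2Z,  H_2 = 0.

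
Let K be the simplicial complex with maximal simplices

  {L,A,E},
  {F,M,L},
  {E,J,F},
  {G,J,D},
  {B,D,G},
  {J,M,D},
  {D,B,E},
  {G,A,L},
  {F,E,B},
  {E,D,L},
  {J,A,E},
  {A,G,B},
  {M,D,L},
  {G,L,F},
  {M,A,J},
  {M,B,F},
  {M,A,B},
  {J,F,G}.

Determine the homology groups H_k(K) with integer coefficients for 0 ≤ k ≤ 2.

H_0 = Z,  H_1 = Z^2,  H_2 = Z.

Take the total order A < B < D < E < F < G < J < L < M on the vertex set. Then K (dimension 2) consists of the simplices:

  0-simplices (9): A, B, D, E, F, G, J, L, M
  1-simplices (27): AB, AE, AG, AJ, AL, AM, BD, BE, BF, BG, BM, DE, DG, DJ, DL, DM, EF, EJ, EL, FG, FJ, FL, FM, GJ, GL, JM, LM
  2-simplices (18): ABG, ABM, AEJ, AEL, AGL, AJM, BDE, BDG, BEF, BFM, DEL, DGJ, DJM, DLM, EFJ, FGJ, FGL, FLM

Hence C_0 ≅ Z^9, C_1 ≅ Z^27, C_2 ≅ Z^18.

Boundary ∂_1: C_1 → C_0 is given by ∂[p,q] = [q] − [p]. For instance
  ∂FM = M − F.
As a 9×27 matrix over Z this has rank 8, with invariant factors (1,1,1,1,1,1,1,1).

Boundary ∂_2: C_2 → C_1 maps a triangle to the signed sum of its edges. For instance
  ∂AGL = GL − AL + AG,
  ∂DJM = JM − DM + DJ.
As a 27×18 matrix over Z this has rank 17, with invariant factors (1,1,1,1,1,1,1,1,1,1,1,1,1,1,1,1,1).

From H_k ≅ ker(∂_k) / im(∂_{k+1}) we obtain:

  H_0: rank C_0 − rank ∂_1 = 9 − 8 = 1, and the invariant factors of ∂_1 are all 1, so H_0 ≅ Z.
  H_1: rank ker ∂_1 − rank ∂_2 = (27 − 8) − 17 = 2, and the invariant factors of ∂_2 are all 1, so H_1 ≅ Z^2.
  H_2: rank ker ∂_2 − rank ∂_3 = (18 − 17) − 0 = 1, and there is no ∂_3, so H_2 ≅ Z.

(K is a triangulation of the torus T^2.)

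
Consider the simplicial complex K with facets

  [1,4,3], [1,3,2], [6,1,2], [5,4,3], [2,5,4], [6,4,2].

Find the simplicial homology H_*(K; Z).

Order the vertices as 1 < 2 < 3 < 4 < 5 < 6. Listing each simplex with vertices in this order, K has dimension 2 with simplices:

  0-simplices (6): [1], [2], [3], [4], [5], [6]
  1-simplices (12): [1,2], [1,3], [1,4], [1,6], [2,3], [2,4], [2,5], [2,6], [3,4], [3,5], [4,5], [4,6]
  2-simplices (6): [1,2,3], [1,2,6], [1,3,4], [2,4,5], [2,4,6], [3,4,5]

giving chain groups C_0 ≅ Z^6, C_1 ≅ Z^12, C_2 ≅ Z^6.

The boundary map ∂_1: C_1 → C_0 sends each edge [p,q] (with p < q) to q − p.
As a 6×12 matrix over Z this has rank 5, with invariant factors (1,1,1,1,1).

∂_2: C_2 → C_1 sends each 2-simplex [p,q,r] to [q,r] − [p,r] + [p,q]. For instance
  ∂[2,4,6] = [4,6] − [2,6] + [2,4],
  ∂[3,4,5] = [4,5] − [3,5] + [3,4].
This gives a 12×6 integer matrix of rank 6; reducing to Smith normal form yields diagonal entries (1,1,1,1,1,1).

From H_k ≅ ker(∂_k) / im(∂_{k+1}) we obtain:

  H_0: rank C_0 − rank ∂_1 = 6 − 5 = 1, and the invariant factors of ∂_1 are all 1, so H_0 = Z.
  H_1: rank ker ∂_1 − rank ∂_2 = (12 − 5) − 6 = 1, and the invariant factors of ∂_2 are all 1, so H_1 = Z.
  H_2: rank ker ∂_2 − rank ∂_3 = (6 − 6) − 0 = 0, and there is no ∂_3, so H_2 = 0.

As a check, the Euler characteristic is 6 − 12 + 6 = 0, which agrees with 1 − 1 + 0 = 0.

H_0 = Z,  H_1 = Z,  H_2 = 0.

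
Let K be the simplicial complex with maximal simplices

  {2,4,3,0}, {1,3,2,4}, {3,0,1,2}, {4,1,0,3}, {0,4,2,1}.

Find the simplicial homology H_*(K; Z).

Fix the vertex order 0 < 1 < 2 < 3 < 4 and write every simplex with vertices in increasing order. Then dim K = 3 and the simplices of K are:

  0-simplices (5): [0], [1], [2], [3], [4]
  1-simplices (10): [0,1], [0,2], [0,3], [0,4], [1,2], [1,3], [1,4], [2,3], [2,4], [3,4]
  2-simplices (10): [0,1,2], [0,1,3], [0,1,4], [0,2,3], [0,2,4], [0,3,4], [1,2,3], [1,2,4], [1,3,4], [2,3,4]
  3-simplices (5): [0,1,2,3], [0,1,2,4], [0,1,3,4], [0,2,3,4], [1,2,3,4]

Hence C_0 ≅ Z^5, C_1 ≅ Z^10, C_2 ≅ Z^10, C_3 ≅ Z^5.

∂_1: C_1 → C_0 maps an edge to its endpoints' difference, ∂[p,q] = q − p. For instance
  ∂[1,2] = [2] − [1].
The resulting 5×10 matrix has rank 4, and its Smith normal form has invariant factors (1,1,1,1).

∂_2: C_2 → C_1 maps a triangle to the signed sum of its edges. For instance
  ∂[0,3,4] = [3,4] − [0,4] + [0,3],
  ∂[2,3,4] = [3,4] − [2,4] + [2,3].
The 10×10 boundary matrix has rank 6 and Smith normal form diag(1,1,1,1,1,1).

Boundary ∂_3: C_3 → C_2 sends each 3-simplex σ to the alternating sum Σ_i (−1)^i (σ with its i-th vertex removed). For instance
  ∂[0,1,3,4] = [1,3,4] − [0,3,4] + [0,1,4] − [0,1,3],
  ∂[0,1,2,3] = [1,2,3] − [0,2,3] + [0,1,3] − [0,1,2].
The resulting 10×5 matrix has rank 4, and its Smith normal form has invariant factors (1,1,1,1).

Reading off H_k = ker ∂_k / im ∂_{k+1}:

  H_0: rank C_0 − rank ∂_1 = 5 − 4 = 1, and the invariant factors of ∂_1 are all 1, so H_0 = Z.
  H_1: rank ker ∂_1 − rank ∂_2 = (10 − 4) − 6 = 0, and the invariant factors of ∂_2 are all 1, so H_1 = 0.
  H_2: rank ker ∂_2 − rank ∂_3 = (10 − 6) − 4 = 0, and the invariant factors of ∂_3 are all 1, so H_2 = 0.
  H_3: rank ker ∂_3 − rank ∂_4 = (5 − 4) − 0 = 1, and there is no ∂_4, so H_3 = Z.

H_0 ≅ Z,  H_1 = 0,  H_2 = 0,  H_3 ≅ Z.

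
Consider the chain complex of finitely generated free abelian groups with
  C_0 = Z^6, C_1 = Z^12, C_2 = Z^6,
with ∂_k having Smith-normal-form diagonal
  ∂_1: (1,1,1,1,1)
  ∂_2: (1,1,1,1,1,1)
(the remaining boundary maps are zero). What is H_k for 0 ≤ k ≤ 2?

H_0 ≅ Z,  H_1 ≅ Z,  H_2 = 0.

H_0: b_0 = 6 − 0 − 5 = 1; torsion from ∂_1 factors > 1: none. So H_0 ≅ Z.
H_1: b_1 = 12 − 5 − 6 = 1; torsion from ∂_2 factors > 1: none. So H_1 ≅ Z.
H_2: b_2 = 6 − 6 − 0 = 0; torsion from ∂_3 factors > 1: none. So H_2 ≅ 0.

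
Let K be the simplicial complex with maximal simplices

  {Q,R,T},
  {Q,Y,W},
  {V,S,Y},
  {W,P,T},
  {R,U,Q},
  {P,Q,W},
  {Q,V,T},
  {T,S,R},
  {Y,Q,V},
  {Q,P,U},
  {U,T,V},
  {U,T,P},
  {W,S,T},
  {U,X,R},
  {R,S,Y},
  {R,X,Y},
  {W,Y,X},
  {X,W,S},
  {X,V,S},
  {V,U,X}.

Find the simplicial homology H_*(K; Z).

H_0 ≅ Z,  H_1 ≅ Z × Z/2,  H_2 = 0.

Order the vertices as P < Q < R < S < T < U < V < W < X < Y. Listing each simplex with vertices in this order, K has dimension 2 with simplices:

  0-simplices (10): P, Q, R, S, T, U, V, W, X, Y
  1-simplices (30): PQ, PT, PU, PW, QR, QT, QU, QV, QW, QY, RS, RT, RU, RX, RY, ST, SV, SW, SX, SY, TU, TV, TW, UV, UX, VX, VY, WX, WY, XY
  2-simplices (20): PQU, PQW, PTU, PTW, QRT, QRU, QTV, QVY, QWY, RST, RSY, RUX, RXY, STW, SVX, SVY, SWX, TUV, UVX, WXY

giving chain groups C_0 ≅ Z^10, C_1 ≅ Z^30, C_2 ≅ Z^20.

∂_1: C_1 → C_0 is given by ∂[p,q] = [q] − [p].
As a 10×30 matrix over Z this has rank 9, with invariant factors (1,1,1,1,1,1,1,1,1).

∂_2: C_2 → C_1 maps a triangle to the signed sum of its edges. For instance
  ∂STW = TW − SW + ST,
  ∂RSY = SY − RY + RS.
The resulting 30×20 matrix has rank 20, and its Smith normal form has invariant factors (1,1,1,1,1,1,1,1,1,1,1,1,1,1,1,1,1,1,1,2).

Reading off H_k = ker ∂_k / im ∂_{k+1}:

  H_0: rank C_0 − rank ∂_1 = 10 − 9 = 1, and the invariant factors of ∂_1 are all 1, so H_0 ≅ Z.
  H_1: rank ker ∂_1 − rank ∂_2 = (30 − 9) − 20 = 1, and ∂_2 has invariant factor 2 > 1, so H_1 ≅ Z × Z/2.
  H_2: rank ker ∂_2 − rank ∂_3 = (20 − 20) − 0 = 0, and there is no ∂_3, so H_2 ≅ 0.

As a check, the Euler characteristic is 10 − 30 + 20 = 0, which agrees with 1 − 1 + 0 = 0.
(K is a triangulation of the Klein bottle.)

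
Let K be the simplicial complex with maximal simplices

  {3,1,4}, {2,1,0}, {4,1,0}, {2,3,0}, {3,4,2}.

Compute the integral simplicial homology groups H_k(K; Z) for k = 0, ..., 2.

H_0 ≅ Z,  H_1 ≅ Z,  H_2 = 0.

Order the vertices as 0 < 1 < 2 < 3 < 4. Listing each simplex with vertices in this order, K has dimension 2 with simplices:

  0-simplices (5): [0], [1], [2], [3], [4]
  1-simplices (10): [0,1], [0,2], [0,3], [0,4], [1,2], [1,3], [1,4], [2,3], [2,4], [3,4]
  2-simplices (5): [0,1,2], [0,1,4], [0,2,3], [1,3,4], [2,3,4]

Hence C_0 ≅ Z^5, C_1 ≅ Z^10, C_2 ≅ Z^5.

∂_1: C_1 → C_0 maps an edge to its endpoints' difference, ∂[p,q] = q − p. For instance
  ∂[1,4] = [4] − [1].
This gives a 5×10 integer matrix of rank 4; reducing to Smith normal form yields diagonal entries (1,1,1,1).

∂_2: C_2 → C_1 maps a triangle to the signed sum of its edges. For instance
  ∂[0,1,4] = [1,4] − [0,4] + [0,1],
  ∂[1,3,4] = [3,4] − [1,4] + [1,3].
The 10×5 boundary matrix has rank 5 and Smith normal form diag(1,1,1,1,1).

From H_k ≅ ker(∂_k) / im(∂_{k+1}) we obtain:

  H_0: rank C_0 − rank ∂_1 = 5 − 4 = 1, and the invariant factors of ∂_1 are all 1, so H_0 ≅ Z.
  H_1: rank ker ∂_1 − rank ∂_2 = (10 − 4) − 5 = 1, and the invariant factors of ∂_2 are all 1, so H_1 ≅ Z.
  H_2: rank ker ∂_2 − rank ∂_3 = (5 − 5) − 0 = 0, and there is no ∂_3, so H_2 ≅ 0.

As a check, the Euler characteristic is 5 − 10 + 5 = 0, which agrees with 1 − 1 + 0 = 0.
(K is a triangulation of the Möbius band.)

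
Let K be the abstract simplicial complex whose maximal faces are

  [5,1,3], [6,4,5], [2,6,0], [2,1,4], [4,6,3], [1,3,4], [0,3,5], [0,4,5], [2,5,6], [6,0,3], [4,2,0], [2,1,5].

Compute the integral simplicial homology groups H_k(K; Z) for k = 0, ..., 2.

Take the total order 0 < 1 < 2 < 3 < 4 < 5 < 6 on the vertex set. Then K (dimension 2) consists of the simplices:

  0-simplices (7): [0], [1], [2], [3], [4], [5], [6]
  1-simplices (18): [0,2], [0,3], [0,4], [0,5], [0,6], [1,2], [1,3], [1,4], [1,5], [2,4], [2,5], [2,6], [3,4], [3,5], [3,6], [4,5], [4,6], [5,6]
  2-simplices (12): [0,2,4], [0,2,6], [0,3,5], [0,3,6], [0,4,5], [1,2,4], [1,2,5], [1,3,4], [1,3,5], [2,5,6], [3,4,6], [4,5,6]

giving chain groups C_0 ≅ Z^7, C_1 ≅ Z^18, C_2 ≅ Z^12.

∂_1: C_1 → C_0 is given by ∂[p,q] = [q] − [p]. For instance
  ∂[0,4] = [4] − [0].
This gives a 7×18 integer matrix of rank 6; reducing to Smith normal form yields diagonal entries (1,1,1,1,1,1).

∂_2: C_2 → C_1 sends each 2-simplex [p,q,r] to [q,r] − [p,r] + [p,q]. For instance
  ∂[0,2,4] = [2,4] − [0,4] + [0,2],
  ∂[0,3,6] = [3,6] − [0,6] + [0,3].
The resulting 18×12 matrix has rank 12, and its Smith normal form has invariant factors (1,1,1,1,1,1,1,1,1,1,1,2).

Computing H_k = (kernel of ∂_k) / (image of ∂_{k+1}):

  H_0: rank C_0 − rank ∂_1 = 7 − 6 = 1, and the invariant factors of ∂_1 are all 1, so H_0 = Z.
  H_1: rank ker ∂_1 − rank ∂_2 = (18 − 6) − 12 = 0, and ∂_2 has invariant factor 2 > 1, so H_1 = Z/2Z.
  H_2: rank ker ∂_2 − rank ∂_3 = (12 − 12) − 0 = 0, and there is no ∂_3, so H_2 = 0.

H_0 = Z,  H_1 = Z/2Z,  H_2 = 0.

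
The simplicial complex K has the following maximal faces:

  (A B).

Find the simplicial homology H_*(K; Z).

H_0 = Z,  H_1 = 0.

K has 2 vertices, 1 edge.
rank ∂_0 = 0, rank ∂_1 = 1 ⇒ b_0 = 2 − 0 − 1 = 1; all invariant factors of ∂_1 are 1 so no torsion. So H_0 ≅ Z.
rank ∂_1 = 1, rank ∂_2 = 0 ⇒ b_1 = 1 − 1 − 0 = 0. So H_1 ≅ 0.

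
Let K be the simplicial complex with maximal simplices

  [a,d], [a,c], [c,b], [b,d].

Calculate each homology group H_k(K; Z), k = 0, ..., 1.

H_0 = Z,  H_1 = Z.

K has 4 vertices, 4 edges.
rank ∂_0 = 0, rank ∂_1 = 3 ⇒ b_0 = 4 − 0 − 3 = 1; all invariant factors of ∂_1 are 1 so no torsion. So H_0 ≅ Z.
rank ∂_1 = 3, rank ∂_2 = 0 ⇒ b_1 = 4 − 3 − 0 = 1. So H_1 ≅ Z.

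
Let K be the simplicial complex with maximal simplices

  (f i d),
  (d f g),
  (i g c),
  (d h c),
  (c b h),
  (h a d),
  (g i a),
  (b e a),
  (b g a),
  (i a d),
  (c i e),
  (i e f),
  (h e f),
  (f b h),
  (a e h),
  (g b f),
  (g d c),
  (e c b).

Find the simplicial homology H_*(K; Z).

H_0 ≅ Z,  H_1 ≅ Z ⊕ Z/2,  H_2 = 0.

Fix the vertex order a < b < c < d < e < f < g < h < i and write every simplex with vertices in increasing order. Then dim K = 2 and the simplices of K are:

  0-simplices (9): a, b, c, d, e, f, g, h, i
  1-simplices (27): ab, ad, ae, ag, ah, ai, bc, be, bf, bg, bh, cd, ce, cg, ch, ci, df, dg, dh, di, ef, eh, ei, fg, fh, fi, gi
  2-simplices (18): abe, abg, adh, adi, aeh, agi, bce, bch, bfg, bfh, cdg, cdh, cei, cgi, dfg, dfi, efh, efi

so the chain groups are C_0 ≅ Z^9, C_1 ≅ Z^27, C_2 ≅ Z^18.

Boundary ∂_1: C_1 → C_0 is given by ∂[p,q] = [q] − [p]. For instance
  ∂ai = i − a.
As a 9×27 matrix over Z this has rank 8, with invariant factors (1,1,1,1,1,1,1,1).

∂_2: C_2 → C_1 sends each 2-simplex [p,q,r] to [q,r] − [p,r] + [p,q]. For instance
  ∂efh = fh − eh + ef,
  ∂dfg = fg − dg + df.
As a 27×18 matrix over Z this has rank 18, with invariant factors (1,1,1,1,1,1,1,1,1,1,1,1,1,1,1,1,1,2).

Computing H_k = (kernel of ∂_k) / (image of ∂_{k+1}):

  H_0: rank C_0 − rank ∂_1 = 9 − 8 = 1, and the invariant factors of ∂_1 are all 1, so H_0 = Z.
  H_1: rank ker ∂_1 − rank ∂_2 = (27 − 8) − 18 = 1, and ∂_2 has invariant factor 2 > 1, so H_1 = Z ⊕ Z/2.
  H_2: rank ker ∂_2 − rank ∂_3 = (18 − 18) − 0 = 0, and there is no ∂_3, so H_2 = 0.

(K is a triangulation of the Klein bottle.)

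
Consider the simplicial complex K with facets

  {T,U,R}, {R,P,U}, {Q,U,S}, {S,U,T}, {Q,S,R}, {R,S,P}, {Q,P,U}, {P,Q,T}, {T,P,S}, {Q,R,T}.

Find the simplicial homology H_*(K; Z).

H_0 = Z,  H_1 = Z/2Z,  H_2 = 0.

Fix the vertex order P < Q < R < S < T < U and write every simplex with vertices in increasing order. Then dim K = 2 and the simplices of K are:

  0-simplices (6): P, Q, R, S, T, U
  1-simplices (15): PQ, PR, PS, PT, PU, QR, QS, QT, QU, RS, RT, RU, ST, SU, TU
  2-simplices (10): PQT, PQU, PRS, PRU, PST, QRS, QRT, QSU, RTU, STU

Hence C_0 ≅ Z^6, C_1 ≅ Z^15, C_2 ≅ Z^10.

Boundary ∂_1: C_1 → C_0 is given by ∂[p,q] = [q] − [p].
The 6×15 boundary matrix has rank 5 and Smith normal form diag(1,1,1,1,1).

Boundary ∂_2: C_2 → C_1 sends each 2-simplex [p,q,r] to [q,r] − [p,r] + [p,q]. For instance
  ∂PQU = QU − PU + PQ,
  ∂PQT = QT − PT + PQ.
This gives a 15×10 integer matrix of rank 10; reducing to Smith normal form yields diagonal entries (1,1,1,1,1,1,1,1,1,2).

Now H_k = ker ∂_k / im ∂_{k+1}, so:

  H_0: rank C_0 − rank ∂_1 = 6 − 5 = 1, and the invariant factors of ∂_1 are all 1, so H_0 = Z.
  H_1: rank ker ∂_1 − rank ∂_2 = (15 − 5) − 10 = 0, and ∂_2 has invariant factor 2 > 1, so H_1 = Z/2Z.
  H_2: rank ker ∂_2 − rank ∂_3 = (10 − 10) − 0 = 0, and there is no ∂_3, so H_2 = 0.

As a check, the Euler characteristic is 6 − 15 + 10 = 1, which agrees with 1 − 0 + 0 = 1.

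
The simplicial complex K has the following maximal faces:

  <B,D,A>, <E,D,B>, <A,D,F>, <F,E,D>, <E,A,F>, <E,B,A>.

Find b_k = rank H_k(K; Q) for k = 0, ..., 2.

We work with the vertex ordering A < B < D < E < F. The simplices of K, each written with vertices in increasing order, are:

  0-simplices (5): A, B, D, E, F
  1-simplices (9): AB, AD, AE, AF, BD, BE, DE, DF, EF
  2-simplices (6): ABD, ABE, ADF, AEF, BDE, DEF

Hence C_0 ≅ Z^5, C_1 ≅ Z^9, C_2 ≅ Z^6.

Boundary ∂_1: C_1 → C_0 sends each edge [p,q] (with p < q) to q − p.
The resulting 5×9 matrix has rank 4, and its Smith normal form has invariant factors (1,1,1,1).

Boundary ∂_2: C_2 → C_1 maps a triangle to the signed sum of its edges. For instance
  ∂DEF = EF − DF + DE,
  ∂ABE = BE − AE + AB.
As a 9×6 matrix over Z this has rank 5, with invariant factors (1,1,1,1,1).

Computing H_k = (kernel of ∂_k) / (image of ∂_{k+1}):

  H_0: rank C_0 − rank ∂_1 = 5 − 4 = 1, and the invariant factors of ∂_1 are all 1, so H_0 ≅ Z.
  H_1: rank ker ∂_1 − rank ∂_2 = (9 − 4) − 5 = 0, and the invariant factors of ∂_2 are all 1, so H_1 ≅ 0.
  H_2: rank ker ∂_2 − rank ∂_3 = (6 − 5) − 0 = 1, and there is no ∂_3, so H_2 ≅ Z.

(K is a triangulation of the 2-sphere S^2.)

Hence the Betti numbers are b_0 = 1, b_1 = 0, b_2 = 1.

b_0 = 1, b_1 = 0, b_2 = 1.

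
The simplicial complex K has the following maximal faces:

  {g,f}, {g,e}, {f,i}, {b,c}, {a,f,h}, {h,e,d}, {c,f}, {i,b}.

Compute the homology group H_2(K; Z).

Take the total order a < b < c < d < e < f < g < h < i on the vertex set. Then K (dimension 2) consists of the simplices:

  0-simplices (9): a, b, c, d, e, f, g, h, i
  1-simplices (12): af, ah, bc, bi, cf, de, dh, eg, eh, fg, fh, fi
  2-simplices (2): afh, deh

Hence C_0 ≅ Z^9, C_1 ≅ Z^12, C_2 ≅ Z^2.

∂_1: C_1 → C_0 sends each edge [p,q] (with p < q) to q − p.
This gives a 9×12 integer matrix of rank 8; reducing to Smith normal form yields diagonal entries (1,1,1,1,1,1,1,1).

The boundary map ∂_2: C_2 → C_1 acts by ∂[p,q,r] = [q,r] − [p,r] + [p,q]. For instance
  ∂afh = fh − ah + af,
  ∂deh = eh − dh + de.
The 12×2 boundary matrix has rank 2 and Smith normal form diag(1,1).

Now H_k = ker ∂_k / im ∂_{k+1}, so:

  H_2: rank ker ∂_2 − rank ∂_3 = (2 − 2) − 0 = 0, and there is no ∂_3, so H_2 = 0.

H_2 ≅ 0.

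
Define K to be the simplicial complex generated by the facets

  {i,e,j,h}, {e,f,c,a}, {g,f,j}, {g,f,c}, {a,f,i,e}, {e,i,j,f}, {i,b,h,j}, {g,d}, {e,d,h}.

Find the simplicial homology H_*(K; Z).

H_0 = Z,  H_1 = Z,  H_2 = 0,  H_3 = 0.

We work with the vertex ordering a < b < c < d < e < f < g < h < i < j. The simplices of K, each written with vertices in increasing order, are:

  0-simplices (10): a, b, c, d, e, f, g, h, i, j
  1-simplices (24): ac, ae, af, ai, bh, bi, bj, ce, cf, cg, de, dg, dh, ef, eh, ei, ej, fg, fi, fj, gj, hi, hj, ij
  2-simplices (19): ace, acf, aef, aei, afi, bhi, bhj, bij, cef, cfg, deh, efi, efj, ehi, ehj, eij, fgj, fij, hij
  3-simplices (5): acef, aefi, bhij, efij, ehij

Hence C_0 ≅ Z^10, C_1 ≅ Z^24, C_2 ≅ Z^19, C_3 ≅ Z^5.

∂_1: C_1 → C_0 sends each edge [p,q] (with p < q) to q − p.
This gives a 10×24 integer matrix of rank 9; reducing to Smith normal form yields diagonal entries (1,1,1,1,1,1,1,1,1).

Boundary ∂_2: C_2 → C_1 sends each 2-simplex [p,q,r] to [q,r] − [p,r] + [p,q]. For instance
  ∂efj = fj − ej + ef,
  ∂ace = ce − ae + ac.
The resulting 24×19 matrix has rank 14, and its Smith normal form has invariant factors (1,1,1,1,1,1,1,1,1,1,1,1,1,1).

Boundary ∂_3: C_3 → C_2 sends each 3-simplex σ to the alternating sum Σ_i (−1)^i (σ with its i-th vertex removed). For instance
  ∂acef = cef − aef + acf − ace,
  ∂efij = fij − eij + efj − efi.
This gives a 19×5 integer matrix of rank 5; reducing to Smith normal form yields diagonal entries (1,1,1,1,1).

Computing H_k = (kernel of ∂_k) / (image of ∂_{k+1}):

  H_0: rank C_0 − rank ∂_1 = 10 − 9 = 1, and the invariant factors of ∂_1 are all 1, so H_0 = Z.
  H_1: rank ker ∂_1 − rank ∂_2 = (24 − 9) − 14 = 1, and the invariant factors of ∂_2 are all 1, so H_1 = Z.
  H_2: rank ker ∂_2 − rank ∂_3 = (19 − 14) − 5 = 0, and the invariant factors of ∂_3 are all 1, so H_2 = 0.
  H_3: rank ker ∂_3 − rank ∂_4 = (5 − 5) − 0 = 0, and there is no ∂_4, so H_3 = 0.

As a check, the Euler characteristic is 10 − 24 + 19 − 5 = 0, which agrees with 1 − 1 + 0 − 0 = 0.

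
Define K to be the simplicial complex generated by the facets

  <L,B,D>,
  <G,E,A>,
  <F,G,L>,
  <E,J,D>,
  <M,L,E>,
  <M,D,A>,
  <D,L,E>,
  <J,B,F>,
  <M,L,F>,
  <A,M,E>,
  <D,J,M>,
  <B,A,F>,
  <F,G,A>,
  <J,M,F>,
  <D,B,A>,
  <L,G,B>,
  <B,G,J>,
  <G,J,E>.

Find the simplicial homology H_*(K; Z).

Take the total order A < B < D < E < F < G < J < L < M on the vertex set. Then K (dimension 2) consists of the simplices:

  0-simplices (9): A, B, D, E, F, G, J, L, M
  1-simplices (27): AB, AD, AE, AF, AG, AM, BD, BF, BG, BJ, BL, DE, DJ, DL, DM, EG, EJ, EL, EM, FG, FJ, FL, FM, GJ, GL, JM, LM
  2-simplices (18): ABD, ABF, ADM, AEG, AEM, AFG, BDL, BFJ, BGJ, BGL, DEJ, DEL, DJM, EGJ, ELM, FGL, FJM, FLM

Hence C_0 ≅ Z^9, C_1 ≅ Z^27, C_2 ≅ Z^18.

Boundary ∂_1: C_1 → C_0 sends each edge [p,q] (with p < q) to q − p.
This gives a 9×27 integer matrix of rank 8; reducing to Smith normal form yields diagonal entries (1,1,1,1,1,1,1,1).

The boundary map ∂_2: C_2 → C_1 acts by ∂[p,q,r] = [q,r] − [p,r] + [p,q]. For instance
  ∂DEJ = EJ − DJ + DE,
  ∂BDL = DL − BL + BD.
As a 27×18 matrix over Z this has rank 18, with invariant factors (1,1,1,1,1,1,1,1,1,1,1,1,1,1,1,1,1,2).

Reading off H_k = ker ∂_k / im ∂_{k+1}:

  H_0: rank C_0 − rank ∂_1 = 9 − 8 = 1, and the invariant factors of ∂_1 are all 1, so H_0 ≅ Z.
  H_1: rank ker ∂_1 − rank ∂_2 = (27 − 8) − 18 = 1, and ∂_2 has invariant factor 2 > 1, so H_1 ≅ Z ⊕ Z/2.
  H_2: rank ker ∂_2 − rank ∂_3 = (18 − 18) − 0 = 0, and there is no ∂_3, so H_2 ≅ 0.

As a check, the Euler characteristic is 9 − 27 + 18 = 0, which agrees with 1 − 1 + 0 = 0.

H_0 = Z,  H_1 = Z ⊕ Z/2,  H_2 = 0.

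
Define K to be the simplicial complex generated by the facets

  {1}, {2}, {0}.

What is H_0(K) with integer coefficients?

Take the total order 0 < 1 < 2 on the vertex set. Then K (dimension 0) consists of the simplices:

  0-simplices (3): [0], [1], [2]

Hence C_0 ≅ Z^3.

From H_k ≅ ker(∂_k) / im(∂_{k+1}) we obtain:

  H_0: rank C_0 − rank ∂_1 = 3 − 0 = 3, and there is no ∂_1, so H_0 ≅ Z^3.

(K is a triangulation of a set of 3 points.)

H_0 ≅ Z^3.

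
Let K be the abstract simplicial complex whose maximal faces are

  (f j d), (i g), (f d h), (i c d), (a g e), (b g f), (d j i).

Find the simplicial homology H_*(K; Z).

H_0 ≅ Z,  H_1 ≅ Z,  H_2 = 0.

Order the vertices as a < b < c < d < e < f < g < h < i < j. Listing each simplex with vertices in this order, K has dimension 2 with simplices:

  0-simplices (10): a, b, c, d, e, f, g, h, i, j
  1-simplices (16): ae, ag, bf, bg, cd, ci, df, dh, di, dj, eg, fg, fh, fj, gi, ij
  2-simplices (6): aeg, bfg, cdi, dfh, dfj, dij

Hence C_0 ≅ Z^10, C_1 ≅ Z^16, C_2 ≅ Z^6.

Boundary ∂_1: C_1 → C_0 is given by ∂[p,q] = [q] − [p]. For instance
  ∂ci = i − c.
As a 10×16 matrix over Z this has rank 9, with invariant factors (1,1,1,1,1,1,1,1,1).

The boundary map ∂_2: C_2 → C_1 maps a triangle to the signed sum of its edges. For instance
  ∂dfj = fj − dj + df,
  ∂aeg = eg − ag + ae.
As a 16×6 matrix over Z this has rank 6, with invariant factors (1,1,1,1,1,1).

Computing H_k = (kernel of ∂_k) / (image of ∂_{k+1}):

  H_0: rank C_0 − rank ∂_1 = 10 − 9 = 1, and the invariant factors of ∂_1 are all 1, so H_0 ≅ Z.
  H_1: rank ker ∂_1 − rank ∂_2 = (16 − 9) − 6 = 1, and the invariant factors of ∂_2 are all 1, so H_1 ≅ Z.
  H_2: rank ker ∂_2 − rank ∂_3 = (6 − 6) − 0 = 0, and there is no ∂_3, so H_2 ≅ 0.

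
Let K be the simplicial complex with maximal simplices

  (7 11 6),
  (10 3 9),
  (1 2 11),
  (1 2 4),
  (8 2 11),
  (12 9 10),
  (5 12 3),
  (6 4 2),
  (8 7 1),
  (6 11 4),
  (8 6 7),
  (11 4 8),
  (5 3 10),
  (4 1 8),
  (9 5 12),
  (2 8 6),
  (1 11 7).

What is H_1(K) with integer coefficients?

H_1 ≅ Z ⊕ Z_2.

We work with the vertex ordering 1 < 2 < 3 < 4 < 5 < 6 < 7 < 8 < 9 < 10 < 11 < 12. The simplices of K, each written with vertices in increasing order, are:

  0-simplices (12): [1], [2], [3], [4], [5], [6], [7], [8], [9], [10], [11], [12]
  1-simplices (28): (28 of them)
  2-simplices (17): (17 of them)

giving chain groups C_0 ≅ Z^12, C_1 ≅ Z^28, C_2 ≅ Z^17.

∂_1: C_1 → C_0 is given by ∂[p,q] = [q] − [p].
The resulting 12×28 matrix has rank 10, and its Smith normal form has invariant factors (1,1,1,1,1,1,1,1,1,1).

∂_2: C_2 → C_1 acts by ∂[p,q,r] = [q,r] − [p,r] + [p,q]. For instance
  ∂[9,10,12] = [10,12] − [9,12] + [9,10],
  ∂[2,4,6] = [4,6] − [2,6] + [2,4].
The 28×17 boundary matrix has rank 17 and Smith normal form diag(1,1,1,1,1,1,1,1,1,1,1,1,1,1,1,1,2).

From H_k ≅ ker(∂_k) / im(∂_{k+1}) we obtain:

  H_1: rank ker ∂_1 − rank ∂_2 = (28 − 10) − 17 = 1, and ∂_2 has invariant factor 2 > 1, so H_1 ≅ Z ⊕ Z_2.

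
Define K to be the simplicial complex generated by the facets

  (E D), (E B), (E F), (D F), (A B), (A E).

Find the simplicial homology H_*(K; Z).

H_0 = Z,  H_1 = Z^2.

K has 5 vertices, 6 edges.
rank ∂_0 = 0, rank ∂_1 = 4 ⇒ b_0 = 5 − 0 − 4 = 1; all invariant factors of ∂_1 are 1 so no torsion. So H_0 = Z.
rank ∂_1 = 4, rank ∂_2 = 0 ⇒ b_1 = 6 − 4 − 0 = 2. So H_1 = Z^2.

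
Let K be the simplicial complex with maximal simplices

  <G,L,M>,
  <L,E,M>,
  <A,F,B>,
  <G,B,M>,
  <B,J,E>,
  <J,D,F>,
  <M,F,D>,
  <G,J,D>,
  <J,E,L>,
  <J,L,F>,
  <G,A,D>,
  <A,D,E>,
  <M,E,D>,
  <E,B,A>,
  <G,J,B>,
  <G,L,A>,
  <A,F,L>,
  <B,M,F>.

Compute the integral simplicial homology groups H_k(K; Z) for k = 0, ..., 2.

H_0 ≅ Z,  H_1 ≅ Z^2,  H_2 ≅ Z.

Take the total order A < B < D < E < F < G < J < L < M on the vertex set. Then K (dimension 2) consists of the simplices:

  0-simplices (9): A, B, D, E, F, G, J, L, M
  1-simplices (27): AB, AD, AE, AF, AG, AL, BE, BF, BG, BJ, BM, DE, DF, DG, DJ, DM, EJ, EL, EM, FJ, FL, FM, GJ, GL, GM, JL, LM
  2-simplices (18): ABE, ABF, ADE, ADG, AFL, AGL, BEJ, BFM, BGJ, BGM, DEM, DFJ, DFM, DGJ, EJL, ELM, FJL, GLM

Hence C_0 ≅ Z^9, C_1 ≅ Z^27, C_2 ≅ Z^18.

∂_1: C_1 → C_0 sends each edge [p,q] (with p < q) to q − p. For instance
  ∂BG = G − B.
This gives a 9×27 integer matrix of rank 8; reducing to Smith normal form yields diagonal entries (1,1,1,1,1,1,1,1).

Boundary ∂_2: C_2 → C_1 sends each 2-simplex [p,q,r] to [q,r] − [p,r] + [p,q]. For instance
  ∂BFM = FM − BM + BF,
  ∂DFM = FM − DM + DF.
The 27×18 boundary matrix has rank 17 and Smith normal form diag(1,1,1,1,1,1,1,1,1,1,1,1,1,1,1,1,1).

From H_k ≅ ker(∂_k) / im(∂_{k+1}) we obtain:

  H_0: rank C_0 − rank ∂_1 = 9 − 8 = 1, and the invariant factors of ∂_1 are all 1, so H_0 ≅ Z.
  H_1: rank ker ∂_1 − rank ∂_2 = (27 − 8) − 17 = 2, and the invariant factors of ∂_2 are all 1, so H_1 ≅ Z^2.
  H_2: rank ker ∂_2 − rank ∂_3 = (18 − 17) − 0 = 1, and there is no ∂_3, so H_2 ≅ Z.

As a check, the Euler characteristic is 9 − 27 + 18 = 0, which agrees with 1 − 2 + 1 = 0.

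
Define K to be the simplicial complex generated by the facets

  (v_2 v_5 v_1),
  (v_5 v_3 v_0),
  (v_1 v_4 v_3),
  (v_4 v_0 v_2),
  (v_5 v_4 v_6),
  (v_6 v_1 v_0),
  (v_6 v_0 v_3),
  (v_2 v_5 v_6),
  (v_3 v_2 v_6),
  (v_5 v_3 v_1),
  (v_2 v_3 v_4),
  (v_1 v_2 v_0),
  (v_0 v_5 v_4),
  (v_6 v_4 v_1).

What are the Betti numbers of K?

b_0 = 1, b_1 = 2, b_2 = 1.

Order the vertices as v_0 < v_1 < v_2 < v_3 < v_4 < v_5 < v_6. Listing each simplex with vertices in this order, K has dimension 2 with simplices:

  0-simplices (7): [v_0], [v_1], [v_2], [v_3], [v_4], [v_5], [v_6]
  1-simplices (21): (21 of them)
  2-simplices (14): (14 of them)

giving chain groups C_0 ≅ Z^7, C_1 ≅ Z^21, C_2 ≅ Z^14.

The boundary map ∂_1: C_1 → C_0 is given by ∂[p,q] = [q] − [p].
The resulting 7×21 matrix has rank 6, and its Smith normal form has invariant factors (1,1,1,1,1,1).

Boundary ∂_2: C_2 → C_1 acts by ∂[p,q,r] = [q,r] − [p,r] + [p,q]. For instance
  ∂[v_2,v_3,v_4] = [v_3,v_4] − [v_2,v_4] + [v_2,v_3],
  ∂[v_0,v_3,v_5] = [v_3,v_5] − [v_0,v_5] + [v_0,v_3].
This gives a 21×14 integer matrix of rank 13; reducing to Smith normal form yields diagonal entries (1,1,1,1,1,1,1,1,1,1,1,1,1).

From H_k ≅ ker(∂_k) / im(∂_{k+1}) we obtain:

  H_0: rank C_0 − rank ∂_1 = 7 − 6 = 1, and the invariant factors of ∂_1 are all 1, so H_0 ≅ Z.
  H_1: rank ker ∂_1 − rank ∂_2 = (21 − 6) − 13 = 2, and the invariant factors of ∂_2 are all 1, so H_1 ≅ Z^2.
  H_2: rank ker ∂_2 − rank ∂_3 = (14 − 13) − 0 = 1, and there is no ∂_3, so H_2 ≅ Z.

As a check, the Euler characteristic is 7 − 21 + 14 = 0, which agrees with 1 − 2 + 1 = 0.
(K is a triangulation of the torus T^2.)

Hence the Betti numbers are b_0 = 1, b_1 = 2, b_2 = 1.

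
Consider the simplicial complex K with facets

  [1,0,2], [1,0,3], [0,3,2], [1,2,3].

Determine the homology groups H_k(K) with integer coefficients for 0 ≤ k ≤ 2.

K has 4 vertices, 6 edges, 4 triangles.
rank ∂_0 = 0, rank ∂_1 = 3 ⇒ b_0 = 4 − 0 − 3 = 1; all invariant factors of ∂_1 are 1 so no torsion. So H_0 ≅ Z.
rank ∂_1 = 3, rank ∂_2 = 3 ⇒ b_1 = 6 − 3 − 3 = 0; all invariant factors of ∂_2 are 1 so no torsion. So H_1 ≅ 0.
rank ∂_2 = 3, rank ∂_3 = 0 ⇒ b_2 = 4 − 3 − 0 = 1. So H_2 ≅ Z.

H_0 ≅ Z,  H_1 = 0,  H_2 ≅ Z.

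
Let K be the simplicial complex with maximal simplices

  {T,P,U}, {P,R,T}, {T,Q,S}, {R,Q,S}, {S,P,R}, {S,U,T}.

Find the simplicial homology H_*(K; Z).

Order the vertices as P < Q < R < S < T < U. Listing each simplex with vertices in this order, K has dimension 2 with simplices:

  0-simplices (6): P, Q, R, S, T, U
  1-simplices (12): PR, PS, PT, PU, QR, QS, QT, RS, RT, ST, SU, TU
  2-simplices (6): PRS, PRT, PTU, QRS, QST, STU

giving chain groups C_0 ≅ Z^6, C_1 ≅ Z^12, C_2 ≅ Z^6.

∂_1: C_1 → C_0 maps an edge to its endpoints' difference, ∂[p,q] = q − p.
This gives a 6×12 integer matrix of rank 5; reducing to Smith normal form yields diagonal entries (1,1,1,1,1).

The boundary map ∂_2: C_2 → C_1 maps a triangle to the signed sum of its edges. For instance
  ∂PRT = RT − PT + PR,
  ∂QST = ST − QT + QS.
As a 12×6 matrix over Z this has rank 6, with invariant factors (1,1,1,1,1,1).

Computing H_k = (kernel of ∂_k) / (image of ∂_{k+1}):

  H_0: rank C_0 − rank ∂_1 = 6 − 5 = 1, and the invariant factors of ∂_1 are all 1, so H_0 ≅ Z.
  H_1: rank ker ∂_1 − rank ∂_2 = (12 − 5) − 6 = 1, and the invariant factors of ∂_2 are all 1, so H_1 ≅ Z.
  H_2: rank ker ∂_2 − rank ∂_3 = (6 − 6) − 0 = 0, and there is no ∂_3, so H_2 ≅ 0.

As a check, the Euler characteristic is 6 − 12 + 6 = 0, which agrees with 1 − 1 + 0 = 0.

H_0 = Z,  H_1 = Z,  H_2 = 0.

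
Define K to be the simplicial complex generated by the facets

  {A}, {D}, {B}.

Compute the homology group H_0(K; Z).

Take the total order A < B < D on the vertex set. Then K (dimension 0) consists of the simplices:

  0-simplices (3): A, B, D

giving chain groups C_0 ≅ Z^3.

Now H_k = ker ∂_k / im ∂_{k+1}, so:

  H_0: rank C_0 − rank ∂_1 = 3 − 0 = 3, and there is no ∂_1, so H_0 = Z^3.

H_0 ≅ Z^3.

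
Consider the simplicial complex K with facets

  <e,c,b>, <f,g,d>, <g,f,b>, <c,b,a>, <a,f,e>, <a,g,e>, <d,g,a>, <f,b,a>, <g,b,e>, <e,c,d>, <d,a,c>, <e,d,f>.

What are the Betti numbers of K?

Take the total order a < b < c < d < e < f < g on the vertex set. Then K (dimension 2) consists of the simplices:

  0-simplices (7): a, b, c, d, e, f, g
  1-simplices (18): ab, ac, ad, ae, af, ag, bc, be, bf, bg, cd, ce, de, df, dg, ef, eg, fg
  2-simplices (12): abc, abf, acd, adg, aef, aeg, bce, beg, bfg, cde, def, dfg

giving chain groups C_0 ≅ Z^7, C_1 ≅ Z^18, C_2 ≅ Z^12.

The boundary map ∂_1: C_1 → C_0 maps an edge to its endpoints' difference, ∂[p,q] = q − p. For instance
  ∂cd = d − c.
This gives a 7×18 integer matrix of rank 6; reducing to Smith normal form yields diagonal entries (1,1,1,1,1,1).

Boundary ∂_2: C_2 → C_1 sends each 2-simplex [p,q,r] to [q,r] − [p,r] + [p,q]. For instance
  ∂acd = cd − ad + ac,
  ∂bfg = fg − bg + bf.
This gives a 18×12 integer matrix of rank 12; reducing to Smith normal form yields diagonal entries (1,1,1,1,1,1,1,1,1,1,1,2).

Computing H_k = (kernel of ∂_k) / (image of ∂_{k+1}):

  H_0: rank C_0 − rank ∂_1 = 7 − 6 = 1, and the invariant factors of ∂_1 are all 1, so H_0 = Z.
  H_1: rank ker ∂_1 − rank ∂_2 = (18 − 6) − 12 = 0, and ∂_2 has invariant factor 2 > 1, so H_1 = Z_2.
  H_2: rank ker ∂_2 − rank ∂_3 = (12 − 12) − 0 = 0, and there is no ∂_3, so H_2 = 0.

Hence the Betti numbers are b_0 = 1, b_1 = 0, b_2 = 0.

b_0 = 1, b_1 = 0, b_2 = 0.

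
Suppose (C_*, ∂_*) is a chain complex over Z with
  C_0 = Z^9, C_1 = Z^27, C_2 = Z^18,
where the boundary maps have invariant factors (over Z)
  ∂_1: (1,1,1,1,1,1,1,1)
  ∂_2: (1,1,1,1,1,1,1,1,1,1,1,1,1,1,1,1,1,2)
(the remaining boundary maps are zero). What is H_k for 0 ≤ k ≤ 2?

H_0 = Z,  H_1 = Z ⊕ Z/2Z,  H_2 = 0.

H_0: b_0 = 9 − 0 − 8 = 1; torsion from ∂_1 factors > 1: none. So H_0 = Z.
H_1: b_1 = 27 − 8 − 18 = 1; torsion from ∂_2 factors > 1: [2]. So H_1 = Z ⊕ Z/2Z.
H_2: b_2 = 18 − 18 − 0 = 0; torsion from ∂_3 factors > 1: none. So H_2 = 0.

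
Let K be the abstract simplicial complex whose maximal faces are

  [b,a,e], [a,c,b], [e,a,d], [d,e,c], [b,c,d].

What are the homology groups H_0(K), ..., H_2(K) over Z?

Take the total order a < b < c < d < e on the vertex set. Then K (dimension 2) consists of the simplices:

  0-simplices (5): a, b, c, d, e
  1-simplices (10): ab, ac, ad, ae, bc, bd, be, cd, ce, de
  2-simplices (5): abc, abe, ade, bcd, cde

Hence C_0 ≅ Z^5, C_1 ≅ Z^10, C_2 ≅ Z^5.

The boundary map ∂_1: C_1 → C_0 maps an edge to its endpoints' difference, ∂[p,q] = q − p.
As a 5×10 matrix over Z this has rank 4, with invariant factors (1,1,1,1).

∂_2: C_2 → C_1 sends each 2-simplex [p,q,r] to [q,r] − [p,r] + [p,q]. For instance
  ∂ade = de − ae + ad,
  ∂bcd = cd − bd + bc.
This gives a 10×5 integer matrix of rank 5; reducing to Smith normal form yields diagonal entries (1,1,1,1,1).

From H_k ≅ ker(∂_k) / im(∂_{k+1}) we obtain:

  H_0: rank C_0 − rank ∂_1 = 5 − 4 = 1, and the invariant factors of ∂_1 are all 1, so H_0 = Z.
  H_1: rank ker ∂_1 − rank ∂_2 = (10 − 4) − 5 = 1, and the invariant factors of ∂_2 are all 1, so H_1 = Z.
  H_2: rank ker ∂_2 − rank ∂_3 = (5 − 5) − 0 = 0, and there is no ∂_3, so H_2 = 0.

As a check, the Euler characteristic is 5 − 10 + 5 = 0, which agrees with 1 − 1 + 0 = 0.

H_0 ≅ Z,  H_1 ≅ Z,  H_2 = 0.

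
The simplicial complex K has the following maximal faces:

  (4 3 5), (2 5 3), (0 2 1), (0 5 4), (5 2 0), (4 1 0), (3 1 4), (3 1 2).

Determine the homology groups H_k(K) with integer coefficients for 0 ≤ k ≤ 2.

We work with the vertex ordering 0 < 1 < 2 < 3 < 4 < 5. The simplices of K, each written with vertices in increasing order, are:

  0-simplices (6): [0], [1], [2], [3], [4], [5]
  1-simplices (12): [0,1], [0,2], [0,4], [0,5], [1,2], [1,3], [1,4], [2,3], [2,5], [3,4], [3,5], [4,5]
  2-simplices (8): [0,1,2], [0,1,4], [0,2,5], [0,4,5], [1,2,3], [1,3,4], [2,3,5], [3,4,5]

Hence C_0 ≅ Z^6, C_1 ≅ Z^12, C_2 ≅ Z^8.

The boundary map ∂_1: C_1 → C_0 is given by ∂[p,q] = [q] − [p].
The 6×12 boundary matrix has rank 5 and Smith normal form diag(1,1,1,1,1).

The boundary map ∂_2: C_2 → C_1 sends each 2-simplex [p,q,r] to [q,r] − [p,r] + [p,q]. For instance
  ∂[1,3,4] = [3,4] − [1,4] + [1,3],
  ∂[0,4,5] = [4,5] − [0,5] + [0,4].
As a 12×8 matrix over Z this has rank 7, with invariant factors (1,1,1,1,1,1,1).

Reading off H_k = ker ∂_k / im ∂_{k+1}:

  H_0: rank C_0 − rank ∂_1 = 6 − 5 = 1, and the invariant factors of ∂_1 are all 1, so H_0 = Z.
  H_1: rank ker ∂_1 − rank ∂_2 = (12 − 5) − 7 = 0, and the invariant factors of ∂_2 are all 1, so H_1 = 0.
  H_2: rank ker ∂_2 − rank ∂_3 = (8 − 7) − 0 = 1, and there is no ∂_3, so H_2 = Z.

H_0 ≅ Z,  H_1 = 0,  H_2 ≅ Z.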